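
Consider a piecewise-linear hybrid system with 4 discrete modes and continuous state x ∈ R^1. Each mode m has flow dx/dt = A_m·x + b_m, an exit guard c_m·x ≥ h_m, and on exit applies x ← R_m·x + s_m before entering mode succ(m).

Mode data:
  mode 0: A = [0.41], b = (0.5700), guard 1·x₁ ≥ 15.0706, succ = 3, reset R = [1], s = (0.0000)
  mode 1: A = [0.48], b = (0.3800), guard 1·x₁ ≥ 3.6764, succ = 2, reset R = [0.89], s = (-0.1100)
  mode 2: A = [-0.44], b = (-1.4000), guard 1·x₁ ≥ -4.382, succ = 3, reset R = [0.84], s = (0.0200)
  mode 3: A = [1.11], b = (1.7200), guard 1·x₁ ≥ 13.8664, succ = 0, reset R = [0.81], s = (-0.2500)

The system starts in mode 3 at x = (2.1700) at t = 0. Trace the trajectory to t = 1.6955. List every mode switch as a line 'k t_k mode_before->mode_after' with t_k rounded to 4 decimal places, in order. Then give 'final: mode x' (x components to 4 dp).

Mode 3: guard c·x = 13.8664 hit at Δt = 1.2809 (t = 1.2809), x⁻ = (13.8664) → reset → x⁺ = (10.9818), jump to mode 0
Mode 0: flow for 0.4146 to horizon, guard not reached → x = (13.2742)

1 1.2809 3->0
final: 0 13.2742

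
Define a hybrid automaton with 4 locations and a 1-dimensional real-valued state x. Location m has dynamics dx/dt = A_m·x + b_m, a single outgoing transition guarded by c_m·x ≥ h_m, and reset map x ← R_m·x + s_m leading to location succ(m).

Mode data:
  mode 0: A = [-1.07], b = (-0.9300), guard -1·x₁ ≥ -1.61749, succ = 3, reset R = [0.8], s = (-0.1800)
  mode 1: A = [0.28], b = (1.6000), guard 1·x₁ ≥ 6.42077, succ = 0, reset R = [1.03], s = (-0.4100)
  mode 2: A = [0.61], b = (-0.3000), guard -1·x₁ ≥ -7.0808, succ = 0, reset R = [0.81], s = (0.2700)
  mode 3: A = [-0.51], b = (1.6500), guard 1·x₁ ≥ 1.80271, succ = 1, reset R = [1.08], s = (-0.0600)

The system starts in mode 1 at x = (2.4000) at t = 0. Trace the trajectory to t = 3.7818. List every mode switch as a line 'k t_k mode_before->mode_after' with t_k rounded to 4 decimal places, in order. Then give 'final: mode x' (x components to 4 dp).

1 1.4374 1->0
2 2.4143 0->3
3 3.1840 3->1
final: 1 3.2719

Mode 1: guard c·x = 6.4208 hit at Δt = 1.4374 (t = 1.4374), x⁻ = (6.4208) → reset → x⁺ = (6.2034), jump to mode 0
Mode 0: guard c·x = -1.6175 hit at Δt = 0.9769 (t = 2.4143), x⁻ = (1.6175) → reset → x⁺ = (1.1140), jump to mode 3
Mode 3: guard c·x = 1.8027 hit at Δt = 0.7697 (t = 3.1840), x⁻ = (1.8027) → reset → x⁺ = (1.8869), jump to mode 1
Mode 1: flow for 0.5978 to horizon, guard not reached → x = (3.2719)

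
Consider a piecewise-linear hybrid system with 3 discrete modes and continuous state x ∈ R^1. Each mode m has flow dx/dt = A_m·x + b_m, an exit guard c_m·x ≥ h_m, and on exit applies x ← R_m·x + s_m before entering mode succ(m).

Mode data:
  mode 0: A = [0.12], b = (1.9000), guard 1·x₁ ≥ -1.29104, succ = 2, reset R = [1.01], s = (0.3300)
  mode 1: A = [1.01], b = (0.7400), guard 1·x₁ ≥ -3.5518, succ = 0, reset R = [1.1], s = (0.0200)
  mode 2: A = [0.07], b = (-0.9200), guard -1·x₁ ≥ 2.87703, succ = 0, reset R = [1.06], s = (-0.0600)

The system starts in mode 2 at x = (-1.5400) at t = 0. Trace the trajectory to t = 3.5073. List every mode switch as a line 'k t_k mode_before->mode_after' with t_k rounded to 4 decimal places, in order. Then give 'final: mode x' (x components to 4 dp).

1 1.2450 2->0
2 2.3583 0->2
final: 2 -2.1563

Mode 2: guard c·x = 2.8770 hit at Δt = 1.2450 (t = 1.2450), x⁻ = (-2.8770) → reset → x⁺ = (-3.1097), jump to mode 0
Mode 0: guard c·x = -1.2910 hit at Δt = 1.1133 (t = 2.3583), x⁻ = (-1.2910) → reset → x⁺ = (-0.9740), jump to mode 2
Mode 2: flow for 1.1490 to horizon, guard not reached → x = (-2.1563)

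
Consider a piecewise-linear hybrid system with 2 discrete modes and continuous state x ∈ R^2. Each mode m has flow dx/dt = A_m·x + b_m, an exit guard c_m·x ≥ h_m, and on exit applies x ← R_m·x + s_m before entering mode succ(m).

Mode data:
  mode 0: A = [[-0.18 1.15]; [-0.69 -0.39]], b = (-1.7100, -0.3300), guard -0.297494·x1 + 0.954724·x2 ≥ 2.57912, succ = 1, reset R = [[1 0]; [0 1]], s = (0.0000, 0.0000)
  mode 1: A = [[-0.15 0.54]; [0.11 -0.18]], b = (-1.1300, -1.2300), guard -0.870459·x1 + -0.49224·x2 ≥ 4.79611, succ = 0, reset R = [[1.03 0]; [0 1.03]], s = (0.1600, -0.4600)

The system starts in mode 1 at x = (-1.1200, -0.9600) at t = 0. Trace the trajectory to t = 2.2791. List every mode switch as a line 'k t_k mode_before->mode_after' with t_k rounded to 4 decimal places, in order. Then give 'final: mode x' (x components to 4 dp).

Mode 1: guard c·x = 4.7961 hit at Δt = 1.5803 (t = 1.5803), x⁻ = (-3.9294, -2.7949) → reset → x⁺ = (-3.8873, -3.3387), jump to mode 0
Mode 0: flow for 0.6988 to horizon, guard not reached → x = (-6.0113, -0.5461)

1 1.5803 1->0
final: 0 -6.0113 -0.5461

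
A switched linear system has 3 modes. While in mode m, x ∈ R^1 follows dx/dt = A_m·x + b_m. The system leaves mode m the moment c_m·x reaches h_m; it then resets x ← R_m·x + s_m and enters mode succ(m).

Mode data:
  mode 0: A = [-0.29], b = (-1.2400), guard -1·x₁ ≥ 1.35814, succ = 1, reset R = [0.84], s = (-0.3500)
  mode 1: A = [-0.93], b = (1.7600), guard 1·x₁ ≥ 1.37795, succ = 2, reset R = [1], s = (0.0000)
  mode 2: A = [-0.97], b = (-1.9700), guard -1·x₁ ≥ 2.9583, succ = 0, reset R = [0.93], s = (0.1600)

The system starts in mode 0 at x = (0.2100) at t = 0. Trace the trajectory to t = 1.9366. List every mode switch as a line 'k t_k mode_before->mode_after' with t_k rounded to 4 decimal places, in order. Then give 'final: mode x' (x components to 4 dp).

Mode 0: guard c·x = 1.3581 hit at Δt = 1.4832 (t = 1.4832), x⁻ = (-1.3581) → reset → x⁺ = (-1.4908), jump to mode 1
Mode 1: flow for 0.4534 to horizon, guard not reached → x = (-0.3268)

1 1.4832 0->1
final: 1 -0.3268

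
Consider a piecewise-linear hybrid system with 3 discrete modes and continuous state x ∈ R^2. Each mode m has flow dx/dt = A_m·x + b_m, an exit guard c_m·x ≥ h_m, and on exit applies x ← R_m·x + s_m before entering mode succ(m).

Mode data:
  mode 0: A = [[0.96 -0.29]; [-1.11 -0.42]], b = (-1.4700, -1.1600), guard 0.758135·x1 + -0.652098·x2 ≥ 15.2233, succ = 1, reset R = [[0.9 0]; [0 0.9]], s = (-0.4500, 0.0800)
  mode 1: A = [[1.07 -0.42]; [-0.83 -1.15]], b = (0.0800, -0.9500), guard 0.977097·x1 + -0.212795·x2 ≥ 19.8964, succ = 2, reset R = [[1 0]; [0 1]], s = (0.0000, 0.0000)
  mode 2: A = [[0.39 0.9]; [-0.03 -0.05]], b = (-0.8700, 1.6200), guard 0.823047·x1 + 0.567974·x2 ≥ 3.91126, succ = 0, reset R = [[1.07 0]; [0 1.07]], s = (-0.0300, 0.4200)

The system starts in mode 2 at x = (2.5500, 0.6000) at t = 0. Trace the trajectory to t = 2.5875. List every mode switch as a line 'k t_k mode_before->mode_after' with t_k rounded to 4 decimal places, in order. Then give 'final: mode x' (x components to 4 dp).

1 0.7600 2->0
2 2.2508 0->1
final: 1 16.8252 -8.8418

Mode 2: guard c·x = 3.9113 hit at Δt = 0.7600 (t = 0.7600), x⁻ = (3.5658, 1.7192) → reset → x⁺ = (3.7854, 2.2596), jump to mode 0
Mode 0: guard c·x = 15.2233 hit at Δt = 1.4908 (t = 2.2508), x⁻ = (12.4263, -8.8982) → reset → x⁺ = (10.7336, -7.9284), jump to mode 1
Mode 1: flow for 0.3367 to horizon, guard not reached → x = (16.8252, -8.8418)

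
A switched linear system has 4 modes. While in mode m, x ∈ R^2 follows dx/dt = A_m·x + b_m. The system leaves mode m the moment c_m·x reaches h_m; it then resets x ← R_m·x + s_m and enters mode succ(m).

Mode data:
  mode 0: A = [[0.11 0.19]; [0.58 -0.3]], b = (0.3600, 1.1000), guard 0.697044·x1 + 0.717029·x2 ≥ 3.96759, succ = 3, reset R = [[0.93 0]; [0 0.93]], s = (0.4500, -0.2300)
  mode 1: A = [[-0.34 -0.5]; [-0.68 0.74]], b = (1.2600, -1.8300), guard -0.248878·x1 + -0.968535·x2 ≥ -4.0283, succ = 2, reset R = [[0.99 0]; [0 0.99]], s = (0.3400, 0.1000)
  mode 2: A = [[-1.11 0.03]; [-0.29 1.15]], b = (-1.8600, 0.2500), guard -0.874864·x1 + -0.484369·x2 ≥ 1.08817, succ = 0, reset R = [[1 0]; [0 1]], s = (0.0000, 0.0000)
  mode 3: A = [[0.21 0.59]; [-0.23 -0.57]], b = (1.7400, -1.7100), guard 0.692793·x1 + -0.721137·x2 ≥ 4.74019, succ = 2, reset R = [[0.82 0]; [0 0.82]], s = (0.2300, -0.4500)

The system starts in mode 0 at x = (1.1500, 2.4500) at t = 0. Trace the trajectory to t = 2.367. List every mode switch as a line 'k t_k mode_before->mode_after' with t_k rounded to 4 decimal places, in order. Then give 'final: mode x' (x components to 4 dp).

1 0.8857 0->3
2 2.0107 3->2
final: 2 2.9598 -1.9767

Mode 0: guard c·x = 3.9676 hit at Δt = 0.8857 (t = 0.8857), x⁻ = (2.1211, 3.4714) → reset → x⁺ = (2.4226, 2.9984), jump to mode 3
Mode 3: guard c·x = 4.7402 hit at Δt = 1.1250 (t = 2.0107), x⁻ = (6.0959, -0.7169) → reset → x⁺ = (5.2286, -1.0379), jump to mode 2
Mode 2: flow for 0.3563 to horizon, guard not reached → x = (2.9598, -1.9767)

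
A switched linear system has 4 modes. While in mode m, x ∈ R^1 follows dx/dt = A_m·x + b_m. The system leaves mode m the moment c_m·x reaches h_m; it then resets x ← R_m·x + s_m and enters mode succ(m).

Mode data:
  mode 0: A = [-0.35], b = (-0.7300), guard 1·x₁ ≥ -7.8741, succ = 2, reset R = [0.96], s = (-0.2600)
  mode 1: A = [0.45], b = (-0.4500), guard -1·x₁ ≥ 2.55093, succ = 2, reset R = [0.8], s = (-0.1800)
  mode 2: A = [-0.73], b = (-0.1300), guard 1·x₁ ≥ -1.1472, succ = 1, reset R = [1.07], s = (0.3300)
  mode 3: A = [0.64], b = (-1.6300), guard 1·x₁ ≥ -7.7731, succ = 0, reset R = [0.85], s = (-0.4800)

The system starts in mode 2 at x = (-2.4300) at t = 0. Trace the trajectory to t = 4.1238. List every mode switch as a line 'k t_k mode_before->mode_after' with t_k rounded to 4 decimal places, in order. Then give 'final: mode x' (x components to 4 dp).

1 1.1550 2->1
2 2.5476 1->2
3 3.5690 2->1
final: 1 -1.4356

Mode 2: guard c·x = -1.1472 hit at Δt = 1.1550 (t = 1.1550), x⁻ = (-1.1472) → reset → x⁺ = (-0.8975), jump to mode 1
Mode 1: guard c·x = 2.5509 hit at Δt = 1.3926 (t = 2.5476), x⁻ = (-2.5509) → reset → x⁺ = (-2.2207), jump to mode 2
Mode 2: guard c·x = -1.1472 hit at Δt = 1.0214 (t = 3.5690), x⁻ = (-1.1472) → reset → x⁺ = (-0.8975), jump to mode 1
Mode 1: flow for 0.5548 to horizon, guard not reached → x = (-1.4356)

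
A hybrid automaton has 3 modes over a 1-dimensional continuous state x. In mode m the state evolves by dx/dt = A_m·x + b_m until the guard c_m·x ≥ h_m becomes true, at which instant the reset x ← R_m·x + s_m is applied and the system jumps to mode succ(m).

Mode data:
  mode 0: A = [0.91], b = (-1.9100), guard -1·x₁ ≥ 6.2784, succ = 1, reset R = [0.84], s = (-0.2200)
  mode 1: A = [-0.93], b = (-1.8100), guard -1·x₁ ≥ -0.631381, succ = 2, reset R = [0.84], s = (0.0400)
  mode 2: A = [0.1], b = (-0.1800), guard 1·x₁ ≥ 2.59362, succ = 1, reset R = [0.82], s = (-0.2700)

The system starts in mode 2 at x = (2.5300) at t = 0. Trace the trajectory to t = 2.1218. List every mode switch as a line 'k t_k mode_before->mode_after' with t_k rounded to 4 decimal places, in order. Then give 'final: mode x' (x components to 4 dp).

1 0.8356 2->1
2 1.2538 1->2
final: 2 0.4589

Mode 2: guard c·x = 2.5936 hit at Δt = 0.8356 (t = 0.8356), x⁻ = (2.5936) → reset → x⁺ = (1.8568), jump to mode 1
Mode 1: guard c·x = -0.6314 hit at Δt = 0.4182 (t = 1.2538), x⁻ = (0.6314) → reset → x⁺ = (0.5704), jump to mode 2
Mode 2: flow for 0.8680 to horizon, guard not reached → x = (0.4589)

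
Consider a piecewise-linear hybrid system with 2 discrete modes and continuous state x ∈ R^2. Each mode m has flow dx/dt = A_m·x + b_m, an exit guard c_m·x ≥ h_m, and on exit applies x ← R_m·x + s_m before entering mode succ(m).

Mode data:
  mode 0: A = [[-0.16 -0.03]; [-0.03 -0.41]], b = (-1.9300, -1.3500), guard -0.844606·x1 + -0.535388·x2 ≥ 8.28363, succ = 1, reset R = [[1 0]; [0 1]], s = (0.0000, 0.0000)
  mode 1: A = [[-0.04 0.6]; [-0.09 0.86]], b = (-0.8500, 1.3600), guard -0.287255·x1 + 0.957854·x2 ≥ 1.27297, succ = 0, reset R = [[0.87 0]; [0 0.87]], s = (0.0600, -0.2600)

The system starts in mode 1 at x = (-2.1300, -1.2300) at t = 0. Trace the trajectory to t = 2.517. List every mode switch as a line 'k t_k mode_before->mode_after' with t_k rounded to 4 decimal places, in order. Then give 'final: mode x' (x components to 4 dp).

1 1.3688 1->0
final: 0 -4.6088 -1.1657

Mode 1: guard c·x = 1.2730 hit at Δt = 1.3688 (t = 1.3688), x⁻ = (-3.6681, 0.2289) → reset → x⁺ = (-3.1312, -0.0608), jump to mode 0
Mode 0: flow for 1.1482 to horizon, guard not reached → x = (-4.6088, -1.1657)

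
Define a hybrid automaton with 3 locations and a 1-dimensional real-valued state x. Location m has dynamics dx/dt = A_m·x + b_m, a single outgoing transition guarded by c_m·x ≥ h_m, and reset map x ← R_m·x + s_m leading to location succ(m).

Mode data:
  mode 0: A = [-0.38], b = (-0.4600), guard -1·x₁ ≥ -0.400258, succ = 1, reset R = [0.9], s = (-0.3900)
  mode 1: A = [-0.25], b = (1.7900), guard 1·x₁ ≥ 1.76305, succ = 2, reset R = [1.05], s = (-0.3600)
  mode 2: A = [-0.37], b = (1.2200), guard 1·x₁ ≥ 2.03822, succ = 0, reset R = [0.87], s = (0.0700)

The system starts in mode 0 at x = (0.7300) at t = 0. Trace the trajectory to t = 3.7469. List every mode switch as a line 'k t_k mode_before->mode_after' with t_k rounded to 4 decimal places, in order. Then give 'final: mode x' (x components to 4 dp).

Mode 0: guard c·x = -0.4003 hit at Δt = 0.4901 (t = 0.4901), x⁻ = (0.4003) → reset → x⁺ = (-0.0298), jump to mode 1
Mode 1: guard c·x = 1.7631 hit at Δt = 1.1473 (t = 1.6374), x⁻ = (1.7631) → reset → x⁺ = (1.4912), jump to mode 2
Mode 2: guard c·x = 2.0382 hit at Δt = 0.9751 (t = 2.6125), x⁻ = (2.0382) → reset → x⁺ = (1.8433), jump to mode 0
Mode 0: flow for 1.1344 to horizon, guard not reached → x = (0.7739)

1 0.4901 0->1
2 1.6374 1->2
3 2.6125 2->0
final: 0 0.7739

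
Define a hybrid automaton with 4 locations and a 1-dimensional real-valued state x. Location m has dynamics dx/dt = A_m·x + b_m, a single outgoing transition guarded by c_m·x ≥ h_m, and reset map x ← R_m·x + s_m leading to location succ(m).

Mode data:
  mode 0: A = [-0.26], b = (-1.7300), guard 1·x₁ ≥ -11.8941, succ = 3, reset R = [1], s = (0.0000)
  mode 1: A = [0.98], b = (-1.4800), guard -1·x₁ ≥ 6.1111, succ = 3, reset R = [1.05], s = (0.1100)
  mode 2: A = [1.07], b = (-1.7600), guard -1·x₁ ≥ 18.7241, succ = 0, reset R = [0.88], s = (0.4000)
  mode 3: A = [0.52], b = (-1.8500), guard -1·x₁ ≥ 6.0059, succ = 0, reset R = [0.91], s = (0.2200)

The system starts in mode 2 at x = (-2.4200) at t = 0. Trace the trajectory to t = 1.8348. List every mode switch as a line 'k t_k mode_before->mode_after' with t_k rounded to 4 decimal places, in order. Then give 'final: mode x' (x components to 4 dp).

1 1.5062 2->0
final: 0 -15.3055

Mode 2: guard c·x = 18.7241 hit at Δt = 1.5062 (t = 1.5062), x⁻ = (-18.7241) → reset → x⁺ = (-16.0772), jump to mode 0
Mode 0: flow for 0.3286 to horizon, guard not reached → x = (-15.3055)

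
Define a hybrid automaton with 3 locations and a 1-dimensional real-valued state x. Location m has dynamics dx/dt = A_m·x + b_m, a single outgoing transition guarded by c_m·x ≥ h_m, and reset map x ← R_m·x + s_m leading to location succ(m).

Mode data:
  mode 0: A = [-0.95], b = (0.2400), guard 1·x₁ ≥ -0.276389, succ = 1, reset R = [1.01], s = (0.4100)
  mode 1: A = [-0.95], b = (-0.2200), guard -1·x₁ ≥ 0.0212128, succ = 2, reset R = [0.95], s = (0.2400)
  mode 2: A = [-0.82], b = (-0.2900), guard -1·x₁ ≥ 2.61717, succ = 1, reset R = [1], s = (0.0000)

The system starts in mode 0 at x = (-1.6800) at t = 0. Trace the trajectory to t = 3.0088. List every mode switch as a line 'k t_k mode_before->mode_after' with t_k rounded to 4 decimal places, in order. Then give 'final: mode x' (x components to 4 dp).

Mode 0: guard c·x = -0.2764 hit at Δt = 1.3638 (t = 1.3638), x⁻ = (-0.2764) → reset → x⁺ = (0.1308), jump to mode 1
Mode 1: guard c·x = 0.0212 hit at Δt = 0.5726 (t = 1.9364), x⁻ = (-0.0212) → reset → x⁺ = (0.2198), jump to mode 2
Mode 2: flow for 1.0724 to horizon, guard not reached → x = (-0.1156)

1 1.3638 0->1
2 1.9364 1->2
final: 2 -0.1156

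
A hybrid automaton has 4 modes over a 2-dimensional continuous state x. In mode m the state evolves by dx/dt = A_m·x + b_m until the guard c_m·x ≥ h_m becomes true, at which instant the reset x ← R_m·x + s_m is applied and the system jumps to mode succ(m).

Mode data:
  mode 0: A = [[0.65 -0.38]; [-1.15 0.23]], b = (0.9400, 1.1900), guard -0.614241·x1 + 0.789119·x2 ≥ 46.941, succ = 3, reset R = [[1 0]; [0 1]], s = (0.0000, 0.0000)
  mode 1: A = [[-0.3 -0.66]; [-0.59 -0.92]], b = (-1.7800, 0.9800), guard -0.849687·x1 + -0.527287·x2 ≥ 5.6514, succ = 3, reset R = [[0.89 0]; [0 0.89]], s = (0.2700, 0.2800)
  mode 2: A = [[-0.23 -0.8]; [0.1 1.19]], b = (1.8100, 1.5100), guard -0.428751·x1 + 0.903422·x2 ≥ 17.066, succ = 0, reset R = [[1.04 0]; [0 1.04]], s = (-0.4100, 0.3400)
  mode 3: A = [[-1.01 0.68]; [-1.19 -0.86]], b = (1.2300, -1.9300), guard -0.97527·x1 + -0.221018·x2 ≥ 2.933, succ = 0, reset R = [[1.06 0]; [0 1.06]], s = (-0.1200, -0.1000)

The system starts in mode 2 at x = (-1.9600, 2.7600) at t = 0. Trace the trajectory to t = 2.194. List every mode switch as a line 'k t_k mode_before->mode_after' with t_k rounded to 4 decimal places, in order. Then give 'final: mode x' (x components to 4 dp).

1 1.2521 2->0
final: 0 -24.3070 38.9364

Mode 2: guard c·x = 17.0660 hit at Δt = 1.2521 (t = 1.2521), x⁻ = (-6.5170, 15.7975) → reset → x⁺ = (-7.1877, 16.7694), jump to mode 0
Mode 0: flow for 0.9419 to horizon, guard not reached → x = (-24.3070, 38.9364)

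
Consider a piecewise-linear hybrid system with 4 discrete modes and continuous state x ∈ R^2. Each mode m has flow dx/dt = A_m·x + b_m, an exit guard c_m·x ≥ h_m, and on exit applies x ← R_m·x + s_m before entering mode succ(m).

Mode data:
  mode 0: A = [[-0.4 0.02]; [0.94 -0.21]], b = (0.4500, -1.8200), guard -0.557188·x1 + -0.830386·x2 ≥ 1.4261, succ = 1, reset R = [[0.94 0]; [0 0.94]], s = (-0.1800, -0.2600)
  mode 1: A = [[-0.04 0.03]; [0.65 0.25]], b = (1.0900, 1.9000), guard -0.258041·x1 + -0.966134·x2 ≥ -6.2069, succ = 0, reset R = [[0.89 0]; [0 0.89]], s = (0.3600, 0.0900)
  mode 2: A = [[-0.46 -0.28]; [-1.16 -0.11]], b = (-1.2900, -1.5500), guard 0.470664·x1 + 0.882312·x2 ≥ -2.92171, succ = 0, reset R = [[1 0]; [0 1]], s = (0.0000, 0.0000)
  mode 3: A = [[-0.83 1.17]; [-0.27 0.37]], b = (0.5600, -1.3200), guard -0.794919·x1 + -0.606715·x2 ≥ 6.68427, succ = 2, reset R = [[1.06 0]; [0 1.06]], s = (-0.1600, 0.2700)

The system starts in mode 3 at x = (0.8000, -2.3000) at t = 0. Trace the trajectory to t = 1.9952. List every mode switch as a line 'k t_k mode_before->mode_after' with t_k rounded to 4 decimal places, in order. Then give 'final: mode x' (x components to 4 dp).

1 1.5060 3->2
final: 2 -3.2959 -4.4574

Mode 3: guard c·x = 6.6843 hit at Δt = 1.5060 (t = 1.5060), x⁻ = (-3.8280, -6.0017) → reset → x⁺ = (-4.2177, -6.0918), jump to mode 2
Mode 2: flow for 0.4892 to horizon, guard not reached → x = (-3.2959, -4.4574)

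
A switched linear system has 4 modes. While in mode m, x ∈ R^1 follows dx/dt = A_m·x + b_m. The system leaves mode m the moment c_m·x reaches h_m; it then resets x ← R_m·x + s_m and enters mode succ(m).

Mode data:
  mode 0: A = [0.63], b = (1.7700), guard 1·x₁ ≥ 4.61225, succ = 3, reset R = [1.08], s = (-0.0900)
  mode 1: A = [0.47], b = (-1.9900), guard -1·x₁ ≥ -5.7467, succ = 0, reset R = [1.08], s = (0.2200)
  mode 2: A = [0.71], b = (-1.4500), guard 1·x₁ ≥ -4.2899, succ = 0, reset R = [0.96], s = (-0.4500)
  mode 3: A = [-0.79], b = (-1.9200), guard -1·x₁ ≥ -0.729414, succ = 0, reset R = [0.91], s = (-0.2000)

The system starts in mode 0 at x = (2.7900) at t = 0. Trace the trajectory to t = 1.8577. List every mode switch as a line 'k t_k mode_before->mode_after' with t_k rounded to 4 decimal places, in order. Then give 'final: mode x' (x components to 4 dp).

Mode 0: guard c·x = 4.6123 hit at Δt = 0.4472 (t = 0.4472), x⁻ = (4.6123) → reset → x⁺ = (4.8912), jump to mode 3
Mode 3: guard c·x = -0.7294 hit at Δt = 1.0637 (t = 1.5109), x⁻ = (0.7294) → reset → x⁺ = (0.4638), jump to mode 0
Mode 0: flow for 0.3468 to horizon, guard not reached → x = (1.2631)

1 0.4472 0->3
2 1.5109 3->0
final: 0 1.2631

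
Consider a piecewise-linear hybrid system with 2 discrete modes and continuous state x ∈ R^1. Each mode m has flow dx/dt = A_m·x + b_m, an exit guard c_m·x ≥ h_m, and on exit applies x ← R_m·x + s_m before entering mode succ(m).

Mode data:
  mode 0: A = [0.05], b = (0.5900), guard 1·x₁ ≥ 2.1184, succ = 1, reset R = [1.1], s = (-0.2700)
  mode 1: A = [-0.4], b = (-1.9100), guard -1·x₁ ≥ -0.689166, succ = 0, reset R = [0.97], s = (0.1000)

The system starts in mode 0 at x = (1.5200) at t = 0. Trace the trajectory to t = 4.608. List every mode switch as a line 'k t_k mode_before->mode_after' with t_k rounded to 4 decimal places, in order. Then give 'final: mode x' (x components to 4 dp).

1 0.8789 0->1
2 1.4386 1->0
3 3.4790 0->1
4 4.0387 1->0
final: 0 1.1314

Mode 0: guard c·x = 2.1184 hit at Δt = 0.8789 (t = 0.8789), x⁻ = (2.1184) → reset → x⁺ = (2.0602), jump to mode 1
Mode 1: guard c·x = -0.6892 hit at Δt = 0.5597 (t = 1.4386), x⁻ = (0.6892) → reset → x⁺ = (0.7685), jump to mode 0
Mode 0: guard c·x = 2.1184 hit at Δt = 2.0404 (t = 3.4790), x⁻ = (2.1184) → reset → x⁺ = (2.0602), jump to mode 1
Mode 1: guard c·x = -0.6892 hit at Δt = 0.5597 (t = 4.0387), x⁻ = (0.6892) → reset → x⁺ = (0.7685), jump to mode 0
Mode 0: flow for 0.5693 to horizon, guard not reached → x = (1.1314)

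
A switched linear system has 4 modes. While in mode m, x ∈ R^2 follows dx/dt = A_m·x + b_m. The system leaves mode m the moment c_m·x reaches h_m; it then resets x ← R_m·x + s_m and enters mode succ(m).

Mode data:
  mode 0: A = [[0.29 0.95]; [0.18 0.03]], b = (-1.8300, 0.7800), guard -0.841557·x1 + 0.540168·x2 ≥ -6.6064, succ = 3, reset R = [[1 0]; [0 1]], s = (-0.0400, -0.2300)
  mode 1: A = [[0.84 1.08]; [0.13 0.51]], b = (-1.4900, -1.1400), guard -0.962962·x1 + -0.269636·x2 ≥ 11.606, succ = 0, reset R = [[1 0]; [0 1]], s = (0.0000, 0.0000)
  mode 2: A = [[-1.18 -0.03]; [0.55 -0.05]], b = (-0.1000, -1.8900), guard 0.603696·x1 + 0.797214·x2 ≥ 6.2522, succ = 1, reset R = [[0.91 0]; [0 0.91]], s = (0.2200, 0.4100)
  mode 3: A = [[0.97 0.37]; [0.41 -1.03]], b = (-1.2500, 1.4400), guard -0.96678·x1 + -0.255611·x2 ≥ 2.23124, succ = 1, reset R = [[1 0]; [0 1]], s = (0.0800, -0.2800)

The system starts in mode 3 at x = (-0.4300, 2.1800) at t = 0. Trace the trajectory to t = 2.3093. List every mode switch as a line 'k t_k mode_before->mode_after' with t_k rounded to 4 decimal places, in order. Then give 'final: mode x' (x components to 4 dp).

Mode 3: guard c·x = 2.2312 hit at Δt = 1.1698 (t = 1.1698), x⁻ = (-2.6284, 1.2120) → reset → x⁺ = (-2.5484, 0.9320), jump to mode 1
Mode 1: flow for 1.1395 to horizon, guard not reached → x = (-8.9424, -1.0501)

1 1.1698 3->1
final: 1 -8.9424 -1.0501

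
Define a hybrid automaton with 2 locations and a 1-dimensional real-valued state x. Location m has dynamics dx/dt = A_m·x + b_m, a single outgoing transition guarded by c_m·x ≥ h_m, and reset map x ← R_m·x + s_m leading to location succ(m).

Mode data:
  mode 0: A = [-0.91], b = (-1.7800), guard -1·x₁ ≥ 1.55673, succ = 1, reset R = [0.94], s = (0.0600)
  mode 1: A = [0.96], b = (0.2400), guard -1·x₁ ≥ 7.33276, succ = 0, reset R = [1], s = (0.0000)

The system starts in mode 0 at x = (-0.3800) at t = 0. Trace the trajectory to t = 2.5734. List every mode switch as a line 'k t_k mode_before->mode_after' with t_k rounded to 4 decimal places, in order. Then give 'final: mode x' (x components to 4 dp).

1 1.5087 0->1
final: 1 -3.4551

Mode 0: guard c·x = 1.5567 hit at Δt = 1.5087 (t = 1.5087), x⁻ = (-1.5567) → reset → x⁺ = (-1.4033), jump to mode 1
Mode 1: flow for 1.0647 to horizon, guard not reached → x = (-3.4551)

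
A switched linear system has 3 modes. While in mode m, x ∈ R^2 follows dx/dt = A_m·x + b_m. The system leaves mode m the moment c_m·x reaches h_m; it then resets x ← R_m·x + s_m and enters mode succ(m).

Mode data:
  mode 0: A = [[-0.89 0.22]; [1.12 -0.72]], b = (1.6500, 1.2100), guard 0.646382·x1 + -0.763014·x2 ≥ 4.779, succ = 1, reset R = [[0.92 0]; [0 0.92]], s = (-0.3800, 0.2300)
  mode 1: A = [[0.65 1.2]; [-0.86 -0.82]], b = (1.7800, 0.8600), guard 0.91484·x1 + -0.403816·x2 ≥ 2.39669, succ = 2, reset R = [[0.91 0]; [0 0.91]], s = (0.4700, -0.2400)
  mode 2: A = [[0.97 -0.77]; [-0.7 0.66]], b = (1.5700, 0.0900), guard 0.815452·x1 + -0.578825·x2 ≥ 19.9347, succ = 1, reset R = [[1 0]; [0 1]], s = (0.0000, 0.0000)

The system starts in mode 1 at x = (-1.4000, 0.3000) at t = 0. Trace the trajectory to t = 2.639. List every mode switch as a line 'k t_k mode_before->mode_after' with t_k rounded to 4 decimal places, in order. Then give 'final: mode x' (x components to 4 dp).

Mode 1: guard c·x = 2.3967 hit at Δt = 1.4451 (t = 1.4451), x⁻ = (2.7371, 0.2657) → reset → x⁺ = (2.9607, 0.0018), jump to mode 2
Mode 2: flow for 1.1939 to horizon, guard not reached → x = (16.8251, -8.9157)

1 1.4451 1->2
final: 2 16.8251 -8.9157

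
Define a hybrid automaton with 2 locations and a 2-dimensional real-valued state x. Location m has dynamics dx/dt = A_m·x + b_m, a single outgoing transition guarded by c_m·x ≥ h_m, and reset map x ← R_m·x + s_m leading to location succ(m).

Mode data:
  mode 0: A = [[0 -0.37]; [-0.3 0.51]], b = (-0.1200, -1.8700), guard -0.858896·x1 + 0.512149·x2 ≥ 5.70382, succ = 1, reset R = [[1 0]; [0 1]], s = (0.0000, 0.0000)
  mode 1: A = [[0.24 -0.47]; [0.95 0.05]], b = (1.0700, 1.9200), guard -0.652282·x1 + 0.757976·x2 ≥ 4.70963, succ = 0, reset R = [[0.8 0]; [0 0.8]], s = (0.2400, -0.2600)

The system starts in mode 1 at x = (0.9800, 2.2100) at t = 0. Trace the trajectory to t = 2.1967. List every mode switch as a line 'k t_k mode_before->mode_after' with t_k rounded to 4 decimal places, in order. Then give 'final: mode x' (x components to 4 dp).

1 1.4049 1->0
final: 0 -1.3742 5.2848

Mode 1: guard c·x = 4.7096 hit at Δt = 1.4049 (t = 1.4049), x⁻ = (-0.1004, 6.1270) → reset → x⁺ = (0.1596, 4.6416), jump to mode 0
Mode 0: flow for 0.7918 to horizon, guard not reached → x = (-1.3742, 5.2848)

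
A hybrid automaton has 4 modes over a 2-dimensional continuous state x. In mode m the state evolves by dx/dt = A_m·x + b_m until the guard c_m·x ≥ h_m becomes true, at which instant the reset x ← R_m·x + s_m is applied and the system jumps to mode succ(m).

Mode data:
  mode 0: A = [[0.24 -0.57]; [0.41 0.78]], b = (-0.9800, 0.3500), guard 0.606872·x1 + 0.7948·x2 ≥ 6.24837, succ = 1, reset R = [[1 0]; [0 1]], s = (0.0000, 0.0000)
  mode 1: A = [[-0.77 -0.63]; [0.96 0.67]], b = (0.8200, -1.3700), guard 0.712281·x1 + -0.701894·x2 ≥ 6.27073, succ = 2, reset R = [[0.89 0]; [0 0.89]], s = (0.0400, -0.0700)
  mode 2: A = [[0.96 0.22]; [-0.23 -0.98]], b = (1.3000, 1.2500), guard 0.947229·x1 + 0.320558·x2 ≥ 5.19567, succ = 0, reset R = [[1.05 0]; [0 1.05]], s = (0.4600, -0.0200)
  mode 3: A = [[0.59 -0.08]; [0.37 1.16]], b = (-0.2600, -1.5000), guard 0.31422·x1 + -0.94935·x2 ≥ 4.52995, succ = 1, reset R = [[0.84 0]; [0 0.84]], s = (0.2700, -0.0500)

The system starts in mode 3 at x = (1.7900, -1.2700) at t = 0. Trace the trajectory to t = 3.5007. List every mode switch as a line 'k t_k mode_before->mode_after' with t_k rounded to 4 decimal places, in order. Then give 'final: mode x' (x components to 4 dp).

Mode 3: guard c·x = 4.5300 hit at Δt = 0.7491 (t = 0.7491), x⁻ = (2.7141, -3.8733) → reset → x⁺ = (2.5499, -3.3036), jump to mode 1
Mode 1: guard c·x = 6.2707 hit at Δt = 1.5989 (t = 2.3480), x⁻ = (3.9873, -4.8877) → reset → x⁺ = (3.5887, -4.4200), jump to mode 2
Mode 2: guard c·x = 5.1957 hit at Δt = 0.5326 (t = 2.8806), x⁻ = (6.3573, -2.5771) → reset → x⁺ = (7.1351, -2.7260), jump to mode 0
Mode 0: flow for 0.6201 to horizon, guard not reached → x = (8.4829, -1.6018)

1 0.7491 3->1
2 2.3480 1->2
3 2.8806 2->0
final: 0 8.4829 -1.6018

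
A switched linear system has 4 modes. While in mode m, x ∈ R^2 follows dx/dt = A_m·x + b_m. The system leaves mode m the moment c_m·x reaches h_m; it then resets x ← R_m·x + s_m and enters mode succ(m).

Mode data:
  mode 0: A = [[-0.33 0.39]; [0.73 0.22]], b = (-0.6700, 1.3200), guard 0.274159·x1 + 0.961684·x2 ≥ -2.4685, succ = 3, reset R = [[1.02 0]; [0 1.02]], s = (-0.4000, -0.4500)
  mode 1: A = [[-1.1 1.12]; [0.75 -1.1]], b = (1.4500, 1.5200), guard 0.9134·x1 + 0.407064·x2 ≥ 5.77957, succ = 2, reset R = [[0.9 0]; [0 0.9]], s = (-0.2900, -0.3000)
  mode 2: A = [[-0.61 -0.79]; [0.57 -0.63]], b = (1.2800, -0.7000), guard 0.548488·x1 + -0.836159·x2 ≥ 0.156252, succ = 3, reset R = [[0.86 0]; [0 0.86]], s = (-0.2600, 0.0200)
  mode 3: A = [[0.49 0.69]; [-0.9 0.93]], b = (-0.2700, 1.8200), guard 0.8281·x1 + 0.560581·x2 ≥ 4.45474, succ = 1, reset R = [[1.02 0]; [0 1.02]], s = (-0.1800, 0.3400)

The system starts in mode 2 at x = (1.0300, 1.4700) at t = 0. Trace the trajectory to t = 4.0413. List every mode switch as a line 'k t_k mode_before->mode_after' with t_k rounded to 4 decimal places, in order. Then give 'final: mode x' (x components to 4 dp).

Mode 2: guard c·x = 0.1563 hit at Δt = 1.3439 (t = 1.3439), x⁻ = (1.0198, 0.4821) → reset → x⁺ = (0.6170, 0.4346), jump to mode 3
Mode 3: guard c·x = 4.4547 hit at Δt = 1.3561 (t = 2.7000), x⁻ = (2.9660, 3.5653) → reset → x⁺ = (2.8453, 3.9766), jump to mode 1
Mode 1: guard c·x = 5.7796 hit at Δt = 1.0249 (t = 3.7249), x⁻ = (4.5213, 4.0530) → reset → x⁺ = (3.7792, 3.3477), jump to mode 2
Mode 2: flow for 0.3164 to horizon, guard not reached → x = (2.7534, 3.0695)

1 1.3439 2->3
2 2.7000 3->1
3 3.7249 1->2
final: 2 2.7534 3.0695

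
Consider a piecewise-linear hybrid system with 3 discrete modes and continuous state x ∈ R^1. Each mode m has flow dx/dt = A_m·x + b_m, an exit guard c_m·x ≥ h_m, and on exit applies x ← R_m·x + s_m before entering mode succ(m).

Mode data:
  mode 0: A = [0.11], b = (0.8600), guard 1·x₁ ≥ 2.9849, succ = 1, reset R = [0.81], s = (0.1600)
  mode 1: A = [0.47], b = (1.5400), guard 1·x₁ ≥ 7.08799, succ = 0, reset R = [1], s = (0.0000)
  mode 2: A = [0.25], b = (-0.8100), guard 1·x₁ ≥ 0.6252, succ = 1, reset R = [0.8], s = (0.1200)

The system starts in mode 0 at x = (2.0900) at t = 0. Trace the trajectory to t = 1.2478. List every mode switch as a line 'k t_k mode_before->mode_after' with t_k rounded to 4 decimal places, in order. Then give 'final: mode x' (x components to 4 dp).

1 0.7861 0->1
final: 1 3.9965

Mode 0: guard c·x = 2.9849 hit at Δt = 0.7861 (t = 0.7861), x⁻ = (2.9849) → reset → x⁺ = (2.5778), jump to mode 1
Mode 1: flow for 0.4617 to horizon, guard not reached → x = (3.9965)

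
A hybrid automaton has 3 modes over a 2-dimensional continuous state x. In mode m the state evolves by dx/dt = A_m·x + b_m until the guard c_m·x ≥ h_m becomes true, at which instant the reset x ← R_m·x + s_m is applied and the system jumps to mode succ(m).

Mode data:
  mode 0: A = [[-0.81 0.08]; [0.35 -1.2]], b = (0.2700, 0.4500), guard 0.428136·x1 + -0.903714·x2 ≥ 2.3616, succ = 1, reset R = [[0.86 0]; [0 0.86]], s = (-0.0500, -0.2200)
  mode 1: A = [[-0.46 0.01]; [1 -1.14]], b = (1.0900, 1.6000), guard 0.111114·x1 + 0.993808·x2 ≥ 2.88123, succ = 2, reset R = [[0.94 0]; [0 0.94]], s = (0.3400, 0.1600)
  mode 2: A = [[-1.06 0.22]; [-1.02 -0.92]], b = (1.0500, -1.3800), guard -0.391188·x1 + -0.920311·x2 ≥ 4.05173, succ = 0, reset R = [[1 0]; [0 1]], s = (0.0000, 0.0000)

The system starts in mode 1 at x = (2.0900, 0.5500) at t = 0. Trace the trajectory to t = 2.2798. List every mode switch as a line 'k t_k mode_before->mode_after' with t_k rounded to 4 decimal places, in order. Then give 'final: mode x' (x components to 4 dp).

1 1.2483 1->2
final: 2 1.4804 -1.1607

Mode 1: guard c·x = 2.8812 hit at Δt = 1.2483 (t = 1.2483), x⁻ = (2.2304, 2.6498) → reset → x⁺ = (2.4366, 2.6508), jump to mode 2
Mode 2: flow for 1.0315 to horizon, guard not reached → x = (1.4804, -1.1607)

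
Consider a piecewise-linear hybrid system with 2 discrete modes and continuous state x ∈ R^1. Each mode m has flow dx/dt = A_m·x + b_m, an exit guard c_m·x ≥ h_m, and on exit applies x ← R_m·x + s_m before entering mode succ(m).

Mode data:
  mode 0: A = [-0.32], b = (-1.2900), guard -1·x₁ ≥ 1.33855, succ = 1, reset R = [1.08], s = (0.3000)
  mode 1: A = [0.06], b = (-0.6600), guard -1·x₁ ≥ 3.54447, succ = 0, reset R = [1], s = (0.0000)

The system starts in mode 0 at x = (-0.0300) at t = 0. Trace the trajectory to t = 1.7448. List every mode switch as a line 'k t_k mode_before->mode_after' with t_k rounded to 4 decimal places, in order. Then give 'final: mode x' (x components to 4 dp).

1 1.2377 0->1
final: 1 -1.5209

Mode 0: guard c·x = 1.3385 hit at Δt = 1.2377 (t = 1.2377), x⁻ = (-1.3385) → reset → x⁺ = (-1.1456), jump to mode 1
Mode 1: flow for 0.5071 to horizon, guard not reached → x = (-1.5209)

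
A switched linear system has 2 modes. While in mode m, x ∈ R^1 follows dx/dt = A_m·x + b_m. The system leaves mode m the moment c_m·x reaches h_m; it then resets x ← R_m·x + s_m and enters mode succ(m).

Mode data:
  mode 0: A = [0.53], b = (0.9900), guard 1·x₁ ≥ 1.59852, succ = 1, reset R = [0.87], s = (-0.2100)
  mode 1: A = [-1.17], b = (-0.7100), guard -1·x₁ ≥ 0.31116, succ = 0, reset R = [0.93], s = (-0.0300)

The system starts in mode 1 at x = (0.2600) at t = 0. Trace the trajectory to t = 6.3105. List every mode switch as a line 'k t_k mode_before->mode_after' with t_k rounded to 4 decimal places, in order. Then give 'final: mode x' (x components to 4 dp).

1 0.9193 1->0
2 2.4397 0->1
3 3.9776 1->0
4 5.4980 0->1
final: 1 0.0840

Mode 1: guard c·x = 0.3112 hit at Δt = 0.9193 (t = 0.9193), x⁻ = (-0.3112) → reset → x⁺ = (-0.3194), jump to mode 0
Mode 0: guard c·x = 1.5985 hit at Δt = 1.5204 (t = 2.4397), x⁻ = (1.5985) → reset → x⁺ = (1.1807), jump to mode 1
Mode 1: guard c·x = 0.3112 hit at Δt = 1.5379 (t = 3.9776), x⁻ = (-0.3112) → reset → x⁺ = (-0.3194), jump to mode 0
Mode 0: guard c·x = 1.5985 hit at Δt = 1.5204 (t = 5.4980), x⁻ = (1.5985) → reset → x⁺ = (1.1807), jump to mode 1
Mode 1: flow for 0.8125 to horizon, guard not reached → x = (0.0840)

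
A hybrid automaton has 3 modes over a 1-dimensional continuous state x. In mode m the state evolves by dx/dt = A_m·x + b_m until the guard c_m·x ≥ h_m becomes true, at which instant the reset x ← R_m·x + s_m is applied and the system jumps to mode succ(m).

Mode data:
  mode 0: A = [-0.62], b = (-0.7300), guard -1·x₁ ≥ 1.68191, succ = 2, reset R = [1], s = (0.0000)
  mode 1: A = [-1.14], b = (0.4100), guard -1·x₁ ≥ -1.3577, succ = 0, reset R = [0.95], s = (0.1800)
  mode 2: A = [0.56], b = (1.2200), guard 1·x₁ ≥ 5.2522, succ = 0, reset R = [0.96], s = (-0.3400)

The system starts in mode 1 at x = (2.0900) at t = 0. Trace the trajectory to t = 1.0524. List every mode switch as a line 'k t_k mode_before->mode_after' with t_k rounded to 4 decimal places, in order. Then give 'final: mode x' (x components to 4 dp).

Mode 1: guard c·x = -1.3577 hit at Δt = 0.4827 (t = 0.4827), x⁻ = (1.3577) → reset → x⁺ = (1.4698), jump to mode 0
Mode 0: flow for 0.5697 to horizon, guard not reached → x = (0.6821)

1 0.4827 1->0
final: 0 0.6821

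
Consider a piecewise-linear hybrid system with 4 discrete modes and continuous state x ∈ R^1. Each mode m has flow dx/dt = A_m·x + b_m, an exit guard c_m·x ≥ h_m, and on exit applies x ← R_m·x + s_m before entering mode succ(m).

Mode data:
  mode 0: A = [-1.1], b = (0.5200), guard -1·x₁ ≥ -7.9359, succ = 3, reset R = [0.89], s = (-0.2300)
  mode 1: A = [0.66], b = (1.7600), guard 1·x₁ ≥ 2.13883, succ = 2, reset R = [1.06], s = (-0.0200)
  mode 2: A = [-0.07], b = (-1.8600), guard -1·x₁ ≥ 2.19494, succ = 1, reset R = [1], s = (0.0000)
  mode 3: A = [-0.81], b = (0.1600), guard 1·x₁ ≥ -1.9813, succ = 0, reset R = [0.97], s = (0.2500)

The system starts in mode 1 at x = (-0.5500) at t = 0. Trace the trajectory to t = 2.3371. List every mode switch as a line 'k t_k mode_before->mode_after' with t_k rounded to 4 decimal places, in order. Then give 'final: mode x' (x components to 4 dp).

1 1.2423 1->2
final: 2 0.1211

Mode 1: guard c·x = 2.1388 hit at Δt = 1.2423 (t = 1.2423), x⁻ = (2.1388) → reset → x⁺ = (2.2472), jump to mode 2
Mode 2: flow for 1.0948 to horizon, guard not reached → x = (0.1211)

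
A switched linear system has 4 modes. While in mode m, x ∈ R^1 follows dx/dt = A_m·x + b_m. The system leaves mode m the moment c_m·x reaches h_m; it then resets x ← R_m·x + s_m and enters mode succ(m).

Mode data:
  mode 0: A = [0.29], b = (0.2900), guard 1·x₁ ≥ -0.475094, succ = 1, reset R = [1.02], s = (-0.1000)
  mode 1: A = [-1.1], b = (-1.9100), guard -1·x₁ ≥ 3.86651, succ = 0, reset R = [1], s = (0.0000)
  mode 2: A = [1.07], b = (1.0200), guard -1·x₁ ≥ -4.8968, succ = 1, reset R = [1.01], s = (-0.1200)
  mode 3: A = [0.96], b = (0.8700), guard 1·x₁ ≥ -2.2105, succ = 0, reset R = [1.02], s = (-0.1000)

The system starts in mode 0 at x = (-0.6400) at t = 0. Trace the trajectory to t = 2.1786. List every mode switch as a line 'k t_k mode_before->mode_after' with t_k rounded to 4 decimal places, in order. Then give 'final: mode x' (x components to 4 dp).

Mode 0: guard c·x = -0.4751 hit at Δt = 1.3004 (t = 1.3004), x⁻ = (-0.4751) → reset → x⁺ = (-0.5846), jump to mode 1
Mode 1: flow for 0.8782 to horizon, guard not reached → x = (-1.2980)

1 1.3004 0->1
final: 1 -1.2980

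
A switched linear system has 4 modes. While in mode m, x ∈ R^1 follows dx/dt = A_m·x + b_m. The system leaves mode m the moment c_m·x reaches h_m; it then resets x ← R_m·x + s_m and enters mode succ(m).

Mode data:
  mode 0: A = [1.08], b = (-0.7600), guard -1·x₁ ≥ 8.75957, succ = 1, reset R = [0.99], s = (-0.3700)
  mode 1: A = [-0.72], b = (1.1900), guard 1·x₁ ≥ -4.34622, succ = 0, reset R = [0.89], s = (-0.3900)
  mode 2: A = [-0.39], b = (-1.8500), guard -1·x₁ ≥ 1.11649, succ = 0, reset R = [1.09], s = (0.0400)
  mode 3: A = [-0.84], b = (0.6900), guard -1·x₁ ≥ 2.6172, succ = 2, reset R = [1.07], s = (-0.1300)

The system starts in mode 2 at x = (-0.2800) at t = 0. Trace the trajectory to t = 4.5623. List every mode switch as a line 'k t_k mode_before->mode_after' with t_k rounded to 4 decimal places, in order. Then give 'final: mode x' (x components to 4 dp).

Mode 2: guard c·x = 1.1165 hit at Δt = 0.5321 (t = 0.5321), x⁻ = (-1.1165) → reset → x⁺ = (-1.1770), jump to mode 0
Mode 0: guard c·x = 8.7596 hit at Δt = 1.4961 (t = 2.0282), x⁻ = (-8.7596) → reset → x⁺ = (-9.0420), jump to mode 1
Mode 1: guard c·x = -4.3462 hit at Δt = 0.8030 (t = 2.8312), x⁻ = (-4.3462) → reset → x⁺ = (-4.2581), jump to mode 0
Mode 0: guard c·x = 8.7596 hit at Δt = 0.5978 (t = 3.4290), x⁻ = (-8.7596) → reset → x⁺ = (-9.0420), jump to mode 1
Mode 1: guard c·x = -4.3462 hit at Δt = 0.8030 (t = 4.2320), x⁻ = (-4.3462) → reset → x⁺ = (-4.2581), jump to mode 0
Mode 0: flow for 0.3303 to horizon, guard not reached → x = (-6.3848)

1 0.5321 2->0
2 2.0282 0->1
3 2.8312 1->0
4 3.4290 0->1
5 4.2320 1->0
final: 0 -6.3848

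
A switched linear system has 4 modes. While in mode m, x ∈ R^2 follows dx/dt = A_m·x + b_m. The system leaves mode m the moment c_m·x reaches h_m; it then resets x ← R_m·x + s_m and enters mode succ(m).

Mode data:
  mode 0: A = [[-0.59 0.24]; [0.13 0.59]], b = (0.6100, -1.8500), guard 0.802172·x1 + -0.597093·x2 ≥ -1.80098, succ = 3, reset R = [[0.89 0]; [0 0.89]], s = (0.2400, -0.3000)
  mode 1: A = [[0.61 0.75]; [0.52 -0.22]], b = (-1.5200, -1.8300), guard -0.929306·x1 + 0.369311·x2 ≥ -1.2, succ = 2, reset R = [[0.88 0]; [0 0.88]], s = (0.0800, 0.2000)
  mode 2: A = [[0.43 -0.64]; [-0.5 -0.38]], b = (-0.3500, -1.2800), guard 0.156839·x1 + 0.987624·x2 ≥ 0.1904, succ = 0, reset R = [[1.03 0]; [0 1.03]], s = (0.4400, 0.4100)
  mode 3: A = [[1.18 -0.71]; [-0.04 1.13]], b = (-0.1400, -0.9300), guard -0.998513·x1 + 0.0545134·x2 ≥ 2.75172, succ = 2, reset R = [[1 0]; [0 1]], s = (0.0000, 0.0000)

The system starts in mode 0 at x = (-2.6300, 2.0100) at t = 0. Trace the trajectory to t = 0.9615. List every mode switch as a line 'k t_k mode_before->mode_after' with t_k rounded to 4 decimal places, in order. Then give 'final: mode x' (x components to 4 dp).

1 0.6354 0->3
final: 3 -1.6174 0.8954

Mode 0: guard c·x = -1.8010 hit at Δt = 0.6354 (t = 0.6354), x⁻ = (-1.2750, 1.3033) → reset → x⁺ = (-0.8948, 0.8599), jump to mode 3
Mode 3: flow for 0.3261 to horizon, guard not reached → x = (-1.6174, 0.8954)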